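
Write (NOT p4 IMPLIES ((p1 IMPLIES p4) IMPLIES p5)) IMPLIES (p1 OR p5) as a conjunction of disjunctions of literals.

(NOT p4 IMPLIES ((p1 IMPLIES p4) IMPLIES p5)) IMPLIES (p1 OR p5)
≡ NOT (NOT p4 IMPLIES ((p1 IMPLIES p4) IMPLIES p5)) OR p1 OR p5   [eliminate IMPLIES]
≡ NOT (NOT NOT p4 OR ((p1 IMPLIES p4) IMPLIES p5)) OR p1 OR p5   [eliminate IMPLIES]
≡ NOT (NOT NOT p4 OR NOT (p1 IMPLIES p4) OR p5) OR p1 OR p5   [eliminate IMPLIES]
≡ NOT (NOT NOT p4 OR NOT (NOT p1 OR p4) OR p5) OR p1 OR p5   [eliminate IMPLIES]
≡ (NOT NOT NOT p4 AND NOT NOT (NOT p1 OR p4) AND NOT p5) OR p1 OR p5   [De Morgan]
≡ (NOT p4 AND NOT NOT (NOT p1 OR p4) AND NOT p5) OR p1 OR p5   [double negation]
≡ (NOT p4 AND (NOT p1 OR p4) AND NOT p5) OR p1 OR p5   [double negation]
≡ (NOT p4 OR p1 OR p5) AND (NOT p1 OR p4 OR p1 OR p5) AND (NOT p5 OR p1 OR p5)   [distribute OR over AND]
≡ NOT p4 OR p1 OR p5   [simplify]

NOT p4 OR p1 OR p5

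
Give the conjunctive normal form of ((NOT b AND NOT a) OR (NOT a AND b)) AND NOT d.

NOT a AND NOT d

((NOT b AND NOT a) OR (NOT a AND b)) AND NOT d
≡ (NOT b OR NOT a) AND (NOT b OR b) AND (NOT a OR NOT a) AND (NOT a OR b) AND NOT d   (distribute OR over AND)
≡ NOT a AND NOT d   (simplify)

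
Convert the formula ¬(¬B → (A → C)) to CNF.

¬(¬B → (A → C))
≡ ¬(¬¬B ∨ (A → C))
≡ ¬(¬¬B ∨ ¬A ∨ C)
≡ ¬¬¬B ∧ ¬¬A ∧ ¬C
≡ ¬B ∧ ¬¬A ∧ ¬C
≡ ¬B ∧ A ∧ ¬C

¬B ∧ A ∧ ¬C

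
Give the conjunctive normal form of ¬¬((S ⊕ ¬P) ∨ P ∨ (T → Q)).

¬S ∨ P ∨ ¬T ∨ Q

¬¬((S ⊕ ¬P) ∨ P ∨ (T → Q))
⇔ ¬¬(((S ∨ ¬P) ∧ ¬(S ∧ ¬P)) ∨ P ∨ (T → Q))   — expand ⊕
⇔ ¬¬(((S ∨ ¬P) ∧ ¬(S ∧ ¬P)) ∨ P ∨ ¬T ∨ Q)   — eliminate →
⇔ ((S ∨ ¬P) ∧ ¬(S ∧ ¬P)) ∨ P ∨ ¬T ∨ Q   — double negation
⇔ ((S ∨ ¬P) ∧ (¬S ∨ ¬¬P)) ∨ P ∨ ¬T ∨ Q   — De Morgan
⇔ ((S ∨ ¬P) ∧ (¬S ∨ P)) ∨ P ∨ ¬T ∨ Q   — double negation
⇔ (S ∨ ¬P ∨ P ∨ ¬T ∨ Q) ∧ (¬S ∨ P ∨ P ∨ ¬T ∨ Q)   — distribute ∨ over ∧
⇔ ¬S ∨ P ∨ ¬T ∨ Q   — simplify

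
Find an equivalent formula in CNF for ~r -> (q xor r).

~r -> (q xor r)
= ~~r | (q xor r)   [eliminate ->]
= ~~r | ((q | r) & ~(q & r))   [expand xor]
= r | ((q | r) & ~(q & r))   [double negation]
= r | ((q | r) & (~q | ~r))   [De Morgan]
= (r | q | r) & (r | ~q | ~r)   [distribute | over &]
= r | q   [simplify]

r | q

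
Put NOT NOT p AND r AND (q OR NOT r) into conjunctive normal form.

NOT NOT p AND r AND (q OR NOT r)
≡ p AND r AND (q OR NOT r)   — double negation

p AND r AND (q OR NOT r)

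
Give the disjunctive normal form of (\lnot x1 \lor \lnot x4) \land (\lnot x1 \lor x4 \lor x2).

\lnot x1 \lor (\lnot x4 \land x2)

(\lnot x1 \lor \lnot x4) \land (\lnot x1 \lor x4 \lor x2)
= (\lnot x1 \land \lnot x1) \lor (\lnot x1 \land x4) \lor (\lnot x1 \land x2) \lor (\lnot x4 \land \lnot x1) \lor (\lnot x4 \land x4) \lor (\lnot x4 \land x2)   (distribute \land over \lor)
= \lnot x1 \lor (\lnot x4 \land x2)   (simplify)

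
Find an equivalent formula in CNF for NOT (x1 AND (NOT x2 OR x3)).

NOT (x1 AND (NOT x2 OR x3))
≡ NOT x1 OR NOT (NOT x2 OR x3)
≡ NOT x1 OR (NOT NOT x2 AND NOT x3)
≡ NOT x1 OR (x2 AND NOT x3)
≡ (NOT x1 OR x2) AND (NOT x1 OR NOT x3)

(NOT x1 OR x2) AND (NOT x1 OR NOT x3)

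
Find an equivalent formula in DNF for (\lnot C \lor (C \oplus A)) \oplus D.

(\lnot C \land \lnot D) \lor (C \land \lnot A \land \lnot D) \lor (C \land A \land D)

(\lnot C \lor (C \oplus A)) \oplus D
≡ ((\lnot C \lor (C \oplus A)) \land \lnot D) \lor (\lnot (\lnot C \lor (C \oplus A)) \land D)
≡ ((\lnot C \lor (C \land \lnot A) \lor (\lnot C \land A)) \land \lnot D) \lor (\lnot (\lnot C \lor (C \oplus A)) \land D)
≡ ((\lnot C \lor (C \land \lnot A) \lor (\lnot C \land A)) \land \lnot D) \lor (\lnot (\lnot C \lor (C \land \lnot A) \lor (\lnot C \land A)) \land D)
≡ ((\lnot C \lor (C \land \lnot A) \lor (\lnot C \land A)) \land \lnot D) \lor (\lnot \lnot C \land \lnot (C \land \lnot A) \land \lnot (\lnot C \land A) \land D)
≡ ((\lnot C \lor (C \land \lnot A) \lor (\lnot C \land A)) \land \lnot D) \lor (C \land \lnot (C \land \lnot A) \land \lnot (\lnot C \land A) \land D)
≡ ((\lnot C \lor (C \land \lnot A) \lor (\lnot C \land A)) \land \lnot D) \lor (C \land (\lnot C \lor \lnot \lnot A) \land \lnot (\lnot C \land A) \land D)
≡ ((\lnot C \lor (C \land \lnot A) \lor (\lnot C \land A)) \land \lnot D) \lor (C \land (\lnot C \lor A) \land \lnot (\lnot C \land A) \land D)
≡ ((\lnot C \lor (C \land \lnot A) \lor (\lnot C \land A)) \land \lnot D) \lor (C \land (\lnot C \lor A) \land (\lnot \lnot C \lor \lnot A) \land D)
≡ ((\lnot C \lor (C \land \lnot A) \lor (\lnot C \land A)) \land \lnot D) \lor (C \land (\lnot C \lor A) \land (C \lor \lnot A) \land D)
≡ (\lnot C \land \lnot D) \lor (C \land \lnot A \land \lnot D) \lor (\lnot C \land A \land \lnot D) \lor (C \land \lnot C \land C \land D) \lor (C \land \lnot C \land \lnot A \land D) \lor (C \land A \land C \land D) \lor (C \land A \land \lnot A \land D)
≡ (\lnot C \land \lnot D) \lor (C \land \lnot A \land \lnot D) \lor (C \land A \land D)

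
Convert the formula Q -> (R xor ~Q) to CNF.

~Q | R

Q -> (R xor ~Q)
≡ ~Q | (R xor ~Q)   [eliminate ->]
≡ ~Q | ((R | ~Q) & ~(R & ~Q))   [expand xor]
≡ ~Q | ((R | ~Q) & (~R | ~~Q))   [De Morgan]
≡ ~Q | ((R | ~Q) & (~R | Q))   [double negation]
≡ (~Q | R | ~Q) & (~Q | ~R | Q)   [distribute | over &]
≡ ~Q | R   [simplify]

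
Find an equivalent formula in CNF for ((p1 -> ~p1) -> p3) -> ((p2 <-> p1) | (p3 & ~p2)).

(~p1 | p2 | p3) & (~p3 | ~p2 | p1)

((p1 -> ~p1) -> p3) -> ((p2 <-> p1) | (p3 & ~p2))
= ~((p1 -> ~p1) -> p3) | (p2 <-> p1) | (p3 & ~p2)   [eliminate ->]
= ~(~(p1 -> ~p1) | p3) | (p2 <-> p1) | (p3 & ~p2)   [eliminate ->]
= ~(~(~p1 | ~p1) | p3) | (p2 <-> p1) | (p3 & ~p2)   [eliminate ->]
= ~(~(~p1 | ~p1) | p3) | ((p2 -> p1) & (p1 -> p2)) | (p3 & ~p2)   [eliminate <->]
= ~(~(~p1 | ~p1) | p3) | ((~p2 | p1) & (p1 -> p2)) | (p3 & ~p2)   [eliminate ->]
= ~(~(~p1 | ~p1) | p3) | ((~p2 | p1) & (~p1 | p2)) | (p3 & ~p2)   [eliminate ->]
= (~~(~p1 | ~p1) & ~p3) | ((~p2 | p1) & (~p1 | p2)) | (p3 & ~p2)   [De Morgan]
= ((~p1 | ~p1) & ~p3) | ((~p2 | p1) & (~p1 | p2)) | (p3 & ~p2)   [double negation]
= (~p1 | ~p1 | ~p2 | p1 | p3) & (~p1 | ~p1 | ~p2 | p1 | ~p2) & (~p1 | ~p1 | ~p1 | p2 | p3) & (~p1 | ~p1 | ~p1 | p2 | ~p2) & (~p3 | ~p2 | p1 | p3) & (~p3 | ~p2 | p1 | ~p2) & (~p3 | ~p1 | p2 | p3) & (~p3 | ~p1 | p2 | ~p2)   [distribute | over &]
= (~p1 | p2 | p3) & (~p3 | ~p2 | p1)   [simplify]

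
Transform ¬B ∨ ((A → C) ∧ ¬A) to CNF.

¬B ∨ ¬A

¬B ∨ ((A → C) ∧ ¬A)
⇔ ¬B ∨ ((¬A ∨ C) ∧ ¬A)   [eliminate →]
⇔ (¬B ∨ ¬A ∨ C) ∧ (¬B ∨ ¬A)   [distribute ∨ over ∧]
⇔ ¬B ∨ ¬A   [simplify]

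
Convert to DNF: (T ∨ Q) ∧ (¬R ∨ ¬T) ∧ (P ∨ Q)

(T ∨ Q) ∧ (¬R ∨ ¬T) ∧ (P ∨ Q)
≡ (T ∧ ¬R ∧ P) ∨ (T ∧ ¬R ∧ Q) ∨ (T ∧ ¬T ∧ P) ∨ (T ∧ ¬T ∧ Q) ∨ (Q ∧ ¬R ∧ P) ∨ (Q ∧ ¬R ∧ Q) ∨ (Q ∧ ¬T ∧ P) ∨ (Q ∧ ¬T ∧ Q)   — distribute ∧ over ∨
≡ (T ∧ ¬R ∧ P) ∨ (Q ∧ ¬R) ∨ (Q ∧ ¬T)   — simplify

(T ∧ ¬R ∧ P) ∨ (Q ∧ ¬R) ∨ (Q ∧ ¬T)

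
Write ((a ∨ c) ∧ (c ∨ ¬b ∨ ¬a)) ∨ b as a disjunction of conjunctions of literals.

((a ∨ c) ∧ (c ∨ ¬b ∨ ¬a)) ∨ b
≡ (a ∧ c) ∨ (a ∧ ¬b) ∨ (a ∧ ¬a) ∨ (c ∧ c) ∨ (c ∧ ¬b) ∨ (c ∧ ¬a) ∨ b
≡ (a ∧ ¬b) ∨ c ∨ b

(a ∧ ¬b) ∨ c ∨ b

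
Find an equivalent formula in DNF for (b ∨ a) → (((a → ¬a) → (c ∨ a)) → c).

(¬b ∧ ¬a) ∨ (¬a ∧ ¬c) ∨ c

(b ∨ a) → (((a → ¬a) → (c ∨ a)) → c)
≡ ¬(b ∨ a) ∨ (((a → ¬a) → (c ∨ a)) → c)   [eliminate →]
≡ ¬(b ∨ a) ∨ ¬((a → ¬a) → (c ∨ a)) ∨ c   [eliminate →]
≡ ¬(b ∨ a) ∨ ¬(¬(a → ¬a) ∨ c ∨ a) ∨ c   [eliminate →]
≡ ¬(b ∨ a) ∨ ¬(¬(¬a ∨ ¬a) ∨ c ∨ a) ∨ c   [eliminate →]
≡ (¬b ∧ ¬a) ∨ ¬(¬(¬a ∨ ¬a) ∨ c ∨ a) ∨ c   [De Morgan]
≡ (¬b ∧ ¬a) ∨ (¬¬(¬a ∨ ¬a) ∧ ¬c ∧ ¬a) ∨ c   [De Morgan]
≡ (¬b ∧ ¬a) ∨ ((¬a ∨ ¬a) ∧ ¬c ∧ ¬a) ∨ c   [double negation]
≡ (¬b ∧ ¬a) ∨ (¬a ∧ ¬c ∧ ¬a) ∨ (¬a ∧ ¬c ∧ ¬a) ∨ c   [distribute ∧ over ∨]
≡ (¬b ∧ ¬a) ∨ (¬a ∧ ¬c) ∨ c   [simplify]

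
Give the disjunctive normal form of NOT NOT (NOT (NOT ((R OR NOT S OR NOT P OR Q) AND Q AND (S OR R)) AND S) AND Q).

NOT NOT (NOT (NOT ((R OR NOT S OR NOT P OR Q) AND Q AND (S OR R)) AND S) AND Q)
⇔ NOT (NOT ((R OR NOT S OR NOT P OR Q) AND Q AND (S OR R)) AND S) AND Q   (double negation)
⇔ (NOT NOT ((R OR NOT S OR NOT P OR Q) AND Q AND (S OR R)) OR NOT S) AND Q   (De Morgan)
⇔ (((R OR NOT S OR NOT P OR Q) AND Q AND (S OR R)) OR NOT S) AND Q   (double negation)
⇔ (R AND Q AND S AND Q) OR (R AND Q AND R AND Q) OR (NOT S AND Q AND S AND Q) OR (NOT S AND Q AND R AND Q) OR (NOT P AND Q AND S AND Q) OR (NOT P AND Q AND R AND Q) OR (Q AND Q AND S AND Q) OR (Q AND Q AND R AND Q) OR (NOT S AND Q)   (distribute AND over OR)
⇔ (R AND Q) OR (Q AND S) OR (NOT S AND Q)   (simplify)

(R AND Q) OR (Q AND S) OR (NOT S AND Q)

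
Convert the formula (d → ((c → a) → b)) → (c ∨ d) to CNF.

d ∨ c

(d → ((c → a) → b)) → (c ∨ d)
⇔ ¬(d → ((c → a) → b)) ∨ c ∨ d   — eliminate →
⇔ ¬(¬d ∨ ((c → a) → b)) ∨ c ∨ d   — eliminate →
⇔ ¬(¬d ∨ ¬(c → a) ∨ b) ∨ c ∨ d   — eliminate →
⇔ ¬(¬d ∨ ¬(¬c ∨ a) ∨ b) ∨ c ∨ d   — eliminate →
⇔ (¬¬d ∧ ¬¬(¬c ∨ a) ∧ ¬b) ∨ c ∨ d   — De Morgan
⇔ (d ∧ ¬¬(¬c ∨ a) ∧ ¬b) ∨ c ∨ d   — double negation
⇔ (d ∧ (¬c ∨ a) ∧ ¬b) ∨ c ∨ d   — double negation
⇔ (d ∨ c ∨ d) ∧ (¬c ∨ a ∨ c ∨ d) ∧ (¬b ∨ c ∨ d)   — distribute ∨ over ∧
⇔ d ∨ c   — simplify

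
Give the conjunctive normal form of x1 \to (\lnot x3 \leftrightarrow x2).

(\lnot x1 \lor x3 \lor x2) \land (\lnot x1 \lor \lnot x2 \lor \lnot x3)

x1 \to (\lnot x3 \leftrightarrow x2)
= \lnot x1 \lor (\lnot x3 \leftrightarrow x2)
= \lnot x1 \lor ((\lnot x3 \to x2) \land (x2 \to \lnot x3))
= \lnot x1 \lor ((\lnot \lnot x3 \lor x2) \land (x2 \to \lnot x3))
= \lnot x1 \lor ((\lnot \lnot x3 \lor x2) \land (\lnot x2 \lor \lnot x3))
= \lnot x1 \lor ((x3 \lor x2) \land (\lnot x2 \lor \lnot x3))
= (\lnot x1 \lor x3 \lor x2) \land (\lnot x1 \lor \lnot x2 \lor \lnot x3)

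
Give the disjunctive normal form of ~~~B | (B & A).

~B | (B & A)

~~~B | (B & A)
≡ ~B | (B & A)   [double negation]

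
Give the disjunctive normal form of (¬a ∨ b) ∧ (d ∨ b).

(¬a ∧ d) ∨ b

(¬a ∨ b) ∧ (d ∨ b)
= (¬a ∧ d) ∨ (¬a ∧ b) ∨ (b ∧ d) ∨ (b ∧ b)   [distribute ∧ over ∨]
= (¬a ∧ d) ∨ b   [simplify]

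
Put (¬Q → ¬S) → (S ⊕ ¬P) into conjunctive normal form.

(¬Q → ¬S) → (S ⊕ ¬P)
≡ ¬(¬Q → ¬S) ∨ (S ⊕ ¬P)
≡ ¬(¬¬Q ∨ ¬S) ∨ (S ⊕ ¬P)
≡ ¬(¬¬Q ∨ ¬S) ∨ ((S ∨ ¬P) ∧ ¬(S ∧ ¬P))
≡ (¬¬¬Q ∧ ¬¬S) ∨ ((S ∨ ¬P) ∧ ¬(S ∧ ¬P))
≡ (¬Q ∧ ¬¬S) ∨ ((S ∨ ¬P) ∧ ¬(S ∧ ¬P))
≡ (¬Q ∧ S) ∨ ((S ∨ ¬P) ∧ ¬(S ∧ ¬P))
≡ (¬Q ∧ S) ∨ ((S ∨ ¬P) ∧ (¬S ∨ ¬¬P))
≡ (¬Q ∧ S) ∨ ((S ∨ ¬P) ∧ (¬S ∨ P))
≡ (¬Q ∨ S ∨ ¬P) ∧ (¬Q ∨ ¬S ∨ P) ∧ (S ∨ S ∨ ¬P) ∧ (S ∨ ¬S ∨ P)
≡ (¬Q ∨ ¬S ∨ P) ∧ (S ∨ ¬P)

(¬Q ∨ ¬S ∨ P) ∧ (S ∨ ¬P)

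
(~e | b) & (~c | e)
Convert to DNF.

(~e | b) & (~c | e)
≡ (~e & ~c) | (~e & e) | (b & ~c) | (b & e)   — distribute & over |
≡ (~e & ~c) | (b & ~c) | (b & e)   — simplify

(~e & ~c) | (b & ~c) | (b & e)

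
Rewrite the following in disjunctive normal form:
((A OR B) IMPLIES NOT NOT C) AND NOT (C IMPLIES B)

((A OR B) IMPLIES NOT NOT C) AND NOT (C IMPLIES B)
= (NOT (A OR B) OR NOT NOT C) AND NOT (C IMPLIES B)   [eliminate IMPLIES]
= (NOT (A OR B) OR NOT NOT C) AND NOT (NOT C OR B)   [eliminate IMPLIES]
= ((NOT A AND NOT B) OR NOT NOT C) AND NOT (NOT C OR B)   [De Morgan]
= ((NOT A AND NOT B) OR C) AND NOT (NOT C OR B)   [double negation]
= ((NOT A AND NOT B) OR C) AND NOT NOT C AND NOT B   [De Morgan]
= ((NOT A AND NOT B) OR C) AND C AND NOT B   [double negation]
= (NOT A AND NOT B AND C AND NOT B) OR (C AND C AND NOT B)   [distribute AND over OR]
= C AND NOT B   [simplify]

C AND NOT B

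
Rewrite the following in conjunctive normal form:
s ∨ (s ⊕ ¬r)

s ∨ (s ⊕ ¬r)
≡ s ∨ ((s ∨ ¬r) ∧ ¬(s ∧ ¬r))   (expand ⊕)
≡ s ∨ ((s ∨ ¬r) ∧ (¬s ∨ ¬¬r))   (De Morgan)
≡ s ∨ ((s ∨ ¬r) ∧ (¬s ∨ r))   (double negation)
≡ (s ∨ s ∨ ¬r) ∧ (s ∨ ¬s ∨ r)   (distribute ∨ over ∧)
≡ s ∨ ¬r   (simplify)

s ∨ ¬r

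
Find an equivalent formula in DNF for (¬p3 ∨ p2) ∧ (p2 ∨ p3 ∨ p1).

(¬p3 ∧ p1) ∨ p2

(¬p3 ∨ p2) ∧ (p2 ∨ p3 ∨ p1)
⇔ (¬p3 ∧ p2) ∨ (¬p3 ∧ p3) ∨ (¬p3 ∧ p1) ∨ (p2 ∧ p2) ∨ (p2 ∧ p3) ∨ (p2 ∧ p1)   — distribute ∧ over ∨
⇔ (¬p3 ∧ p1) ∨ p2   — simplify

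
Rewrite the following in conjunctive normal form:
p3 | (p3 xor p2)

p3 | (p3 xor p2)
= p3 | ((p3 | p2) & ~(p3 & p2))
= p3 | ((p3 | p2) & (~p3 | ~p2))
= (p3 | p3 | p2) & (p3 | ~p3 | ~p2)
= p3 | p2

p3 | p2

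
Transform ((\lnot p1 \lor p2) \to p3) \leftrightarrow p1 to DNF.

(\lnot p1 \land \lnot p3) \lor (p1 \land \lnot p2) \lor (p1 \land p3)

((\lnot p1 \lor p2) \to p3) \leftrightarrow p1
= (((\lnot p1 \lor p2) \to p3) \to p1) \land (p1 \to ((\lnot p1 \lor p2) \to p3))   — eliminate \leftrightarrow
= (\lnot ((\lnot p1 \lor p2) \to p3) \lor p1) \land (p1 \to ((\lnot p1 \lor p2) \to p3))   — eliminate \to
= (\lnot (\lnot (\lnot p1 \lor p2) \lor p3) \lor p1) \land (p1 \to ((\lnot p1 \lor p2) \to p3))   — eliminate \to
= (\lnot (\lnot (\lnot p1 \lor p2) \lor p3) \lor p1) \land (\lnot p1 \lor ((\lnot p1 \lor p2) \to p3))   — eliminate \to
= (\lnot (\lnot (\lnot p1 \lor p2) \lor p3) \lor p1) \land (\lnot p1 \lor \lnot (\lnot p1 \lor p2) \lor p3)   — eliminate \to
= ((\lnot \lnot (\lnot p1 \lor p2) \land \lnot p3) \lor p1) \land (\lnot p1 \lor \lnot (\lnot p1 \lor p2) \lor p3)   — De Morgan
= (((\lnot p1 \lor p2) \land \lnot p3) \lor p1) \land (\lnot p1 \lor \lnot (\lnot p1 \lor p2) \lor p3)   — double negation
= (((\lnot p1 \lor p2) \land \lnot p3) \lor p1) \land (\lnot p1 \lor (\lnot \lnot p1 \land \lnot p2) \lor p3)   — De Morgan
= (((\lnot p1 \lor p2) \land \lnot p3) \lor p1) \land (\lnot p1 \lor (p1 \land \lnot p2) \lor p3)   — double negation
= (\lnot p1 \land \lnot p3 \land \lnot p1) \lor (\lnot p1 \land \lnot p3 \land p1 \land \lnot p2) \lor (\lnot p1 \land \lnot p3 \land p3) \lor (p2 \land \lnot p3 \land \lnot p1) \lor (p2 \land \lnot p3 \land p1 \land \lnot p2) \lor (p2 \land \lnot p3 \land p3) \lor (p1 \land \lnot p1) \lor (p1 \land p1 \land \lnot p2) \lor (p1 \land p3)   — distribute \land over \lor
= (\lnot p1 \land \lnot p3) \lor (p1 \land \lnot p2) \lor (p1 \land p3)   — simplify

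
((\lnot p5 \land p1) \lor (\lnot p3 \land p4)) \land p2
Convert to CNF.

(\lnot p5 \lor \lnot p3) \land (\lnot p5 \lor p4) \land (p1 \lor \lnot p3) \land (p1 \lor p4) \land p2

((\lnot p5 \land p1) \lor (\lnot p3 \land p4)) \land p2
⇔ (\lnot p5 \lor \lnot p3) \land (\lnot p5 \lor p4) \land (p1 \lor \lnot p3) \land (p1 \lor p4) \land p2   [distribute \lor over \land]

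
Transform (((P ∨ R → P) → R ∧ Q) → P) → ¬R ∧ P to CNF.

(((P ∨ R → P) → R ∧ Q) → P) → ¬R ∧ P
≡ ¬(((P ∨ R → P) → R ∧ Q) → P) ∨ ¬R ∧ P   [eliminate →]
≡ ¬(¬((P ∨ R → P) → R ∧ Q) ∨ P) ∨ ¬R ∧ P   [eliminate →]
≡ ¬(¬(¬(P ∨ R → P) ∨ R ∧ Q) ∨ P) ∨ ¬R ∧ P   [eliminate →]
≡ ¬(¬(¬(¬(P ∨ R) ∨ P) ∨ R ∧ Q) ∨ P) ∨ ¬R ∧ P   [eliminate →]
≡ ¬¬(¬(¬(P ∨ R) ∨ P) ∨ R ∧ Q) ∧ ¬P ∨ ¬R ∧ P   [De Morgan]
≡ (¬(¬(P ∨ R) ∨ P) ∨ R ∧ Q) ∧ ¬P ∨ ¬R ∧ P   [double negation]
≡ (¬¬(P ∨ R) ∧ ¬P ∨ R ∧ Q) ∧ ¬P ∨ ¬R ∧ P   [De Morgan]
≡ ((P ∨ R) ∧ ¬P ∨ R ∧ Q) ∧ ¬P ∨ ¬R ∧ P   [double negation]
≡ (P ∨ R ∨ R ∨ ¬R) ∧ (P ∨ R ∨ R ∨ P) ∧ (P ∨ R ∨ Q ∨ ¬R) ∧ (P ∨ R ∨ Q ∨ P) ∧ (¬P ∨ R ∨ ¬R) ∧ (¬P ∨ R ∨ P) ∧ (¬P ∨ Q ∨ ¬R) ∧ (¬P ∨ Q ∨ P) ∧ (¬P ∨ ¬R) ∧ (¬P ∨ P)   [distribute ∨ over ∧]
≡ (P ∨ R) ∧ (¬P ∨ ¬R)   [simplify]

(P ∨ R) ∧ (¬P ∨ ¬R)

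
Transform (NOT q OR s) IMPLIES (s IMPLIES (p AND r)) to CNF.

(NOT q OR s) IMPLIES (s IMPLIES (p AND r))
⇔ NOT (NOT q OR s) OR (s IMPLIES (p AND r))
⇔ NOT (NOT q OR s) OR NOT s OR (p AND r)
⇔ (NOT NOT q AND NOT s) OR NOT s OR (p AND r)
⇔ (q AND NOT s) OR NOT s OR (p AND r)
⇔ (q OR NOT s OR p) AND (q OR NOT s OR r) AND (NOT s OR NOT s OR p) AND (NOT s OR NOT s OR r)
⇔ (NOT s OR p) AND (NOT s OR r)

(NOT s OR p) AND (NOT s OR r)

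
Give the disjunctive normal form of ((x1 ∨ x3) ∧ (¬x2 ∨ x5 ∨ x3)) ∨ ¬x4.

(x1 ∧ ¬x2) ∨ (x1 ∧ x5) ∨ x3 ∨ ¬x4

((x1 ∨ x3) ∧ (¬x2 ∨ x5 ∨ x3)) ∨ ¬x4
= (x1 ∧ ¬x2) ∨ (x1 ∧ x5) ∨ (x1 ∧ x3) ∨ (x3 ∧ ¬x2) ∨ (x3 ∧ x5) ∨ (x3 ∧ x3) ∨ ¬x4   (distribute ∧ over ∨)
= (x1 ∧ ¬x2) ∨ (x1 ∧ x5) ∨ x3 ∨ ¬x4   (simplify)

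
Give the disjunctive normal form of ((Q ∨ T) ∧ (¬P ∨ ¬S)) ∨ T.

((Q ∨ T) ∧ (¬P ∨ ¬S)) ∨ T
≡ (Q ∧ ¬P) ∨ (Q ∧ ¬S) ∨ (T ∧ ¬P) ∨ (T ∧ ¬S) ∨ T   [distribute ∧ over ∨]
≡ (Q ∧ ¬P) ∨ (Q ∧ ¬S) ∨ T   [simplify]

(Q ∧ ¬P) ∨ (Q ∧ ¬S) ∨ T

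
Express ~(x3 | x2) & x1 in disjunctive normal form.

~(x3 | x2) & x1
≡ ~x3 & ~x2 & x1   — De Morgan

~x3 & ~x2 & x1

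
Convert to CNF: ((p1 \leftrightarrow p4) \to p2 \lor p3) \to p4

(\lnot p1 \lor p4) \land (\lnot p2 \lor p4) \land (\lnot p3 \lor p4)

((p1 \leftrightarrow p4) \to p2 \lor p3) \to p4
≡ \lnot ((p1 \leftrightarrow p4) \to p2 \lor p3) \lor p4   [eliminate \to]
≡ \lnot (\lnot (p1 \leftrightarrow p4) \lor p2 \lor p3) \lor p4   [eliminate \to]
≡ \lnot (\lnot ((p1 \to p4) \land (p4 \to p1)) \lor p2 \lor p3) \lor p4   [eliminate \leftrightarrow]
≡ \lnot (\lnot ((\lnot p1 \lor p4) \land (p4 \to p1)) \lor p2 \lor p3) \lor p4   [eliminate \to]
≡ \lnot (\lnot ((\lnot p1 \lor p4) \land (\lnot p4 \lor p1)) \lor p2 \lor p3) \lor p4   [eliminate \to]
≡ \lnot \lnot ((\lnot p1 \lor p4) \land (\lnot p4 \lor p1)) \land \lnot p2 \land \lnot p3 \lor p4   [De Morgan]
≡ (\lnot p1 \lor p4) \land (\lnot p4 \lor p1) \land \lnot p2 \land \lnot p3 \lor p4   [double negation]
≡ (\lnot p1 \lor p4 \lor p4) \land (\lnot p4 \lor p1 \lor p4) \land (\lnot p2 \lor p4) \land (\lnot p3 \lor p4)   [distribute \lor over \land]
≡ (\lnot p1 \lor p4) \land (\lnot p2 \lor p4) \land (\lnot p3 \lor p4)   [simplify]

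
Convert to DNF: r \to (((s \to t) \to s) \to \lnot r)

\lnot r \lor \lnot s

r \to (((s \to t) \to s) \to \lnot r)
⇔ \lnot r \lor (((s \to t) \to s) \to \lnot r)   [eliminate \to]
⇔ \lnot r \lor \lnot ((s \to t) \to s) \lor \lnot r   [eliminate \to]
⇔ \lnot r \lor \lnot (\lnot (s \to t) \lor s) \lor \lnot r   [eliminate \to]
⇔ \lnot r \lor \lnot (\lnot (\lnot s \lor t) \lor s) \lor \lnot r   [eliminate \to]
⇔ \lnot r \lor (\lnot \lnot (\lnot s \lor t) \land \lnot s) \lor \lnot r   [De Morgan]
⇔ \lnot r \lor ((\lnot s \lor t) \land \lnot s) \lor \lnot r   [double negation]
⇔ \lnot r \lor (\lnot s \land \lnot s) \lor (t \land \lnot s) \lor \lnot r   [distribute \land over \lor]
⇔ \lnot r \lor \lnot s   [simplify]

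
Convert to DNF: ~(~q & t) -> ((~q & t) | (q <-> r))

~(~q & t) -> ((~q & t) | (q <-> r))
≡ ~~(~q & t) | (~q & t) | (q <-> r)   [eliminate ->]
≡ ~~(~q & t) | (~q & t) | ((q -> r) & (r -> q))   [eliminate <->]
≡ ~~(~q & t) | (~q & t) | ((~q | r) & (r -> q))   [eliminate ->]
≡ ~~(~q & t) | (~q & t) | ((~q | r) & (~r | q))   [eliminate ->]
≡ (~q & t) | (~q & t) | ((~q | r) & (~r | q))   [double negation]
≡ (~q & t) | (~q & t) | (~q & ~r) | (~q & q) | (r & ~r) | (r & q)   [distribute & over |]
≡ (~q & t) | (~q & ~r) | (r & q)   [simplify]

(~q & t) | (~q & ~r) | (r & q)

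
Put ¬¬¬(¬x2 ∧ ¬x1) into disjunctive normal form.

x2 ∨ x1

¬¬¬(¬x2 ∧ ¬x1)
≡ ¬(¬x2 ∧ ¬x1)
≡ ¬¬x2 ∨ ¬¬x1
≡ x2 ∨ ¬¬x1
≡ x2 ∨ x1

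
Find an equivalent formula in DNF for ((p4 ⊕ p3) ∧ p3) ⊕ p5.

(¬p4 ∧ p3 ∧ ¬p5) ∨ (p3 ∧ p4 ∧ p5) ∨ (¬p3 ∧ p5)

((p4 ⊕ p3) ∧ p3) ⊕ p5
= ((p4 ⊕ p3) ∧ p3 ∧ ¬p5) ∨ (¬((p4 ⊕ p3) ∧ p3) ∧ p5)   [expand ⊕]
= (((p4 ∧ ¬p3) ∨ (¬p4 ∧ p3)) ∧ p3 ∧ ¬p5) ∨ (¬((p4 ⊕ p3) ∧ p3) ∧ p5)   [expand ⊕]
= (((p4 ∧ ¬p3) ∨ (¬p4 ∧ p3)) ∧ p3 ∧ ¬p5) ∨ (¬(((p4 ∧ ¬p3) ∨ (¬p4 ∧ p3)) ∧ p3) ∧ p5)   [expand ⊕]
= (((p4 ∧ ¬p3) ∨ (¬p4 ∧ p3)) ∧ p3 ∧ ¬p5) ∨ ((¬((p4 ∧ ¬p3) ∨ (¬p4 ∧ p3)) ∨ ¬p3) ∧ p5)   [De Morgan]
= (((p4 ∧ ¬p3) ∨ (¬p4 ∧ p3)) ∧ p3 ∧ ¬p5) ∨ (((¬(p4 ∧ ¬p3) ∧ ¬(¬p4 ∧ p3)) ∨ ¬p3) ∧ p5)   [De Morgan]
= (((p4 ∧ ¬p3) ∨ (¬p4 ∧ p3)) ∧ p3 ∧ ¬p5) ∨ ((((¬p4 ∨ ¬¬p3) ∧ ¬(¬p4 ∧ p3)) ∨ ¬p3) ∧ p5)   [De Morgan]
= (((p4 ∧ ¬p3) ∨ (¬p4 ∧ p3)) ∧ p3 ∧ ¬p5) ∨ ((((¬p4 ∨ p3) ∧ ¬(¬p4 ∧ p3)) ∨ ¬p3) ∧ p5)   [double negation]
= (((p4 ∧ ¬p3) ∨ (¬p4 ∧ p3)) ∧ p3 ∧ ¬p5) ∨ ((((¬p4 ∨ p3) ∧ (¬¬p4 ∨ ¬p3)) ∨ ¬p3) ∧ p5)   [De Morgan]
= (((p4 ∧ ¬p3) ∨ (¬p4 ∧ p3)) ∧ p3 ∧ ¬p5) ∨ ((((¬p4 ∨ p3) ∧ (p4 ∨ ¬p3)) ∨ ¬p3) ∧ p5)   [double negation]
= (p4 ∧ ¬p3 ∧ p3 ∧ ¬p5) ∨ (¬p4 ∧ p3 ∧ p3 ∧ ¬p5) ∨ (¬p4 ∧ p4 ∧ p5) ∨ (¬p4 ∧ ¬p3 ∧ p5) ∨ (p3 ∧ p4 ∧ p5) ∨ (p3 ∧ ¬p3 ∧ p5) ∨ (¬p3 ∧ p5)   [distribute ∧ over ∨]
= (¬p4 ∧ p3 ∧ ¬p5) ∨ (p3 ∧ p4 ∧ p5) ∨ (¬p3 ∧ p5)   [simplify]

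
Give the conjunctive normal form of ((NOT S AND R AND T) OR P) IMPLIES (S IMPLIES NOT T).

((NOT S AND R AND T) OR P) IMPLIES (S IMPLIES NOT T)
≡ NOT ((NOT S AND R AND T) OR P) OR (S IMPLIES NOT T)   [eliminate IMPLIES]
≡ NOT ((NOT S AND R AND T) OR P) OR NOT S OR NOT T   [eliminate IMPLIES]
≡ (NOT (NOT S AND R AND T) AND NOT P) OR NOT S OR NOT T   [De Morgan]
≡ ((NOT NOT S OR NOT R OR NOT T) AND NOT P) OR NOT S OR NOT T   [De Morgan]
≡ ((S OR NOT R OR NOT T) AND NOT P) OR NOT S OR NOT T   [double negation]
≡ (S OR NOT R OR NOT T OR NOT S OR NOT T) AND (NOT P OR NOT S OR NOT T)   [distribute OR over AND]
≡ NOT P OR NOT S OR NOT T   [simplify]

NOT P OR NOT S OR NOT T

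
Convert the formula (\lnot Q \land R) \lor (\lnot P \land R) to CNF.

(\lnot Q \lor \lnot P) \land R

(\lnot Q \land R) \lor (\lnot P \land R)
⇔ (\lnot Q \lor \lnot P) \land (\lnot Q \lor R) \land (R \lor \lnot P) \land (R \lor R)   [distribute \lor over \land]
⇔ (\lnot Q \lor \lnot P) \land R   [simplify]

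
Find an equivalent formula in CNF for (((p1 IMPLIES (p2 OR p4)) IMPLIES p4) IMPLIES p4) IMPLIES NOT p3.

(p1 OR p4 OR NOT p3) AND (NOT p2 OR p4 OR NOT p3) AND (NOT p4 OR NOT p3)

(((p1 IMPLIES (p2 OR p4)) IMPLIES p4) IMPLIES p4) IMPLIES NOT p3
≡ NOT (((p1 IMPLIES (p2 OR p4)) IMPLIES p4) IMPLIES p4) OR NOT p3   — eliminate IMPLIES
≡ NOT (NOT ((p1 IMPLIES (p2 OR p4)) IMPLIES p4) OR p4) OR NOT p3   — eliminate IMPLIES
≡ NOT (NOT (NOT (p1 IMPLIES (p2 OR p4)) OR p4) OR p4) OR NOT p3   — eliminate IMPLIES
≡ NOT (NOT (NOT (NOT p1 OR p2 OR p4) OR p4) OR p4) OR NOT p3   — eliminate IMPLIES
≡ (NOT NOT (NOT (NOT p1 OR p2 OR p4) OR p4) AND NOT p4) OR NOT p3   — De Morgan
≡ ((NOT (NOT p1 OR p2 OR p4) OR p4) AND NOT p4) OR NOT p3   — double negation
≡ (((NOT NOT p1 AND NOT p2 AND NOT p4) OR p4) AND NOT p4) OR NOT p3   — De Morgan
≡ (((p1 AND NOT p2 AND NOT p4) OR p4) AND NOT p4) OR NOT p3   — double negation
≡ (p1 OR p4 OR NOT p3) AND (NOT p2 OR p4 OR NOT p3) AND (NOT p4 OR p4 OR NOT p3) AND (NOT p4 OR NOT p3)   — distribute OR over AND
≡ (p1 OR p4 OR NOT p3) AND (NOT p2 OR p4 OR NOT p3) AND (NOT p4 OR NOT p3)   — simplify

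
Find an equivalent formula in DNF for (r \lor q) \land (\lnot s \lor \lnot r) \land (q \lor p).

(r \lor q) \land (\lnot s \lor \lnot r) \land (q \lor p)
= (r \land \lnot s \land q) \lor (r \land \lnot s \land p) \lor (r \land \lnot r \land q) \lor (r \land \lnot r \land p) \lor (q \land \lnot s \land q) \lor (q \land \lnot s \land p) \lor (q \land \lnot r \land q) \lor (q \land \lnot r \land p)   (distribute \land over \lor)
= (r \land \lnot s \land p) \lor (q \land \lnot s) \lor (q \land \lnot r)   (simplify)

(r \land \lnot s \land p) \lor (q \land \lnot s) \lor (q \land \lnot r)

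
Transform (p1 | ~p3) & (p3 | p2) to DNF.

(p1 & p3) | (p1 & p2) | (~p3 & p2)

(p1 | ~p3) & (p3 | p2)
⇔ (p1 & p3) | (p1 & p2) | (~p3 & p3) | (~p3 & p2)   (distribute & over |)
⇔ (p1 & p3) | (p1 & p2) | (~p3 & p2)   (simplify)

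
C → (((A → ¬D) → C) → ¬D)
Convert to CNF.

¬C ∨ ¬D

C → (((A → ¬D) → C) → ¬D)
≡ ¬C ∨ (((A → ¬D) → C) → ¬D)   [eliminate →]
≡ ¬C ∨ ¬((A → ¬D) → C) ∨ ¬D   [eliminate →]
≡ ¬C ∨ ¬(¬(A → ¬D) ∨ C) ∨ ¬D   [eliminate →]
≡ ¬C ∨ ¬(¬(¬A ∨ ¬D) ∨ C) ∨ ¬D   [eliminate →]
≡ ¬C ∨ (¬¬(¬A ∨ ¬D) ∧ ¬C) ∨ ¬D   [De Morgan]
≡ ¬C ∨ ((¬A ∨ ¬D) ∧ ¬C) ∨ ¬D   [double negation]
≡ (¬C ∨ ¬A ∨ ¬D ∨ ¬D) ∧ (¬C ∨ ¬C ∨ ¬D)   [distribute ∨ over ∧]
≡ ¬C ∨ ¬D   [simplify]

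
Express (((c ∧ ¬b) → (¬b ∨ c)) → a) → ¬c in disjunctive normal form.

(b ∧ ¬a) ∨ (¬b ∧ ¬a) ∨ (c ∧ ¬a) ∨ ¬c

(((c ∧ ¬b) → (¬b ∨ c)) → a) → ¬c
⇔ ¬(((c ∧ ¬b) → (¬b ∨ c)) → a) ∨ ¬c   — eliminate →
⇔ ¬(¬((c ∧ ¬b) → (¬b ∨ c)) ∨ a) ∨ ¬c   — eliminate →
⇔ ¬(¬(¬(c ∧ ¬b) ∨ ¬b ∨ c) ∨ a) ∨ ¬c   — eliminate →
⇔ (¬¬(¬(c ∧ ¬b) ∨ ¬b ∨ c) ∧ ¬a) ∨ ¬c   — De Morgan
⇔ ((¬(c ∧ ¬b) ∨ ¬b ∨ c) ∧ ¬a) ∨ ¬c   — double negation
⇔ ((¬c ∨ ¬¬b ∨ ¬b ∨ c) ∧ ¬a) ∨ ¬c   — De Morgan
⇔ ((¬c ∨ b ∨ ¬b ∨ c) ∧ ¬a) ∨ ¬c   — double negation
⇔ (¬c ∧ ¬a) ∨ (b ∧ ¬a) ∨ (¬b ∧ ¬a) ∨ (c ∧ ¬a) ∨ ¬c   — distribute ∧ over ∨
⇔ (b ∧ ¬a) ∨ (¬b ∧ ¬a) ∨ (c ∧ ¬a) ∨ ¬c   — simplify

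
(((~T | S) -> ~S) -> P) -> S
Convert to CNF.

~P | S

(((~T | S) -> ~S) -> P) -> S
= ~(((~T | S) -> ~S) -> P) | S   [eliminate ->]
= ~(~((~T | S) -> ~S) | P) | S   [eliminate ->]
= ~(~(~(~T | S) | ~S) | P) | S   [eliminate ->]
= (~~(~(~T | S) | ~S) & ~P) | S   [De Morgan]
= ((~(~T | S) | ~S) & ~P) | S   [double negation]
= (((~~T & ~S) | ~S) & ~P) | S   [De Morgan]
= (((T & ~S) | ~S) & ~P) | S   [double negation]
= (T | ~S | S) & (~S | ~S | S) & (~P | S)   [distribute | over &]
= ~P | S   [simplify]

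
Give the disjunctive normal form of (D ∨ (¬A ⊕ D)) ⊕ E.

(D ∨ (¬A ⊕ D)) ⊕ E
= ((D ∨ (¬A ⊕ D)) ∧ ¬E) ∨ (¬(D ∨ (¬A ⊕ D)) ∧ E)   [expand ⊕]
= ((D ∨ (¬A ∧ ¬D) ∨ (¬¬A ∧ D)) ∧ ¬E) ∨ (¬(D ∨ (¬A ⊕ D)) ∧ E)   [expand ⊕]
= ((D ∨ (¬A ∧ ¬D) ∨ (¬¬A ∧ D)) ∧ ¬E) ∨ (¬(D ∨ (¬A ∧ ¬D) ∨ (¬¬A ∧ D)) ∧ E)   [expand ⊕]
= ((D ∨ (¬A ∧ ¬D) ∨ (A ∧ D)) ∧ ¬E) ∨ (¬(D ∨ (¬A ∧ ¬D) ∨ (¬¬A ∧ D)) ∧ E)   [double negation]
= ((D ∨ (¬A ∧ ¬D) ∨ (A ∧ D)) ∧ ¬E) ∨ (¬D ∧ ¬(¬A ∧ ¬D) ∧ ¬(¬¬A ∧ D) ∧ E)   [De Morgan]
= ((D ∨ (¬A ∧ ¬D) ∨ (A ∧ D)) ∧ ¬E) ∨ (¬D ∧ (¬¬A ∨ ¬¬D) ∧ ¬(¬¬A ∧ D) ∧ E)   [De Morgan]
= ((D ∨ (¬A ∧ ¬D) ∨ (A ∧ D)) ∧ ¬E) ∨ (¬D ∧ (A ∨ ¬¬D) ∧ ¬(¬¬A ∧ D) ∧ E)   [double negation]
= ((D ∨ (¬A ∧ ¬D) ∨ (A ∧ D)) ∧ ¬E) ∨ (¬D ∧ (A ∨ D) ∧ ¬(¬¬A ∧ D) ∧ E)   [double negation]
= ((D ∨ (¬A ∧ ¬D) ∨ (A ∧ D)) ∧ ¬E) ∨ (¬D ∧ (A ∨ D) ∧ (¬¬¬A ∨ ¬D) ∧ E)   [De Morgan]
= ((D ∨ (¬A ∧ ¬D) ∨ (A ∧ D)) ∧ ¬E) ∨ (¬D ∧ (A ∨ D) ∧ (¬A ∨ ¬D) ∧ E)   [double negation]
= (D ∧ ¬E) ∨ (¬A ∧ ¬D ∧ ¬E) ∨ (A ∧ D ∧ ¬E) ∨ (¬D ∧ A ∧ ¬A ∧ E) ∨ (¬D ∧ A ∧ ¬D ∧ E) ∨ (¬D ∧ D ∧ ¬A ∧ E) ∨ (¬D ∧ D ∧ ¬D ∧ E)   [distribute ∧ over ∨]
= (D ∧ ¬E) ∨ (¬A ∧ ¬D ∧ ¬E) ∨ (¬D ∧ A ∧ E)   [simplify]

(D ∧ ¬E) ∨ (¬A ∧ ¬D ∧ ¬E) ∨ (¬D ∧ A ∧ E)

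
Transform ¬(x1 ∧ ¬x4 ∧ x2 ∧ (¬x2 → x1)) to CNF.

¬(x1 ∧ ¬x4 ∧ x2 ∧ (¬x2 → x1))
⇔ ¬(x1 ∧ ¬x4 ∧ x2 ∧ (¬¬x2 ∨ x1))
⇔ ¬x1 ∨ ¬¬x4 ∨ ¬x2 ∨ ¬(¬¬x2 ∨ x1)
⇔ ¬x1 ∨ x4 ∨ ¬x2 ∨ ¬(¬¬x2 ∨ x1)
⇔ ¬x1 ∨ x4 ∨ ¬x2 ∨ ¬¬¬x2 ∧ ¬x1
⇔ ¬x1 ∨ x4 ∨ ¬x2 ∨ ¬x2 ∧ ¬x1
⇔ (¬x1 ∨ x4 ∨ ¬x2 ∨ ¬x2) ∧ (¬x1 ∨ x4 ∨ ¬x2 ∨ ¬x1)
⇔ ¬x1 ∨ x4 ∨ ¬x2

¬x1 ∨ x4 ∨ ¬x2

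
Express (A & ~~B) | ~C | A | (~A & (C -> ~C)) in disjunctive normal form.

~C | A

(A & ~~B) | ~C | A | (~A & (C -> ~C))
≡ (A & ~~B) | ~C | A | (~A & (~C | ~C))   [eliminate ->]
≡ (A & B) | ~C | A | (~A & (~C | ~C))   [double negation]
≡ (A & B) | ~C | A | (~A & ~C) | (~A & ~C)   [distribute & over |]
≡ ~C | A   [simplify]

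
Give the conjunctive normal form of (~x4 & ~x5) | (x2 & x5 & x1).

(~x4 | x2) & (~x4 | x5) & (~x4 | x1) & (~x5 | x2) & (~x5 | x1)

(~x4 & ~x5) | (x2 & x5 & x1)
≡ (~x4 | x2) & (~x4 | x5) & (~x4 | x1) & (~x5 | x2) & (~x5 | x5) & (~x5 | x1)
≡ (~x4 | x2) & (~x4 | x5) & (~x4 | x1) & (~x5 | x2) & (~x5 | x1)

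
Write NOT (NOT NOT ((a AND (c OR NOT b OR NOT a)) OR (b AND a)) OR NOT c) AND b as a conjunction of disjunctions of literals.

(NOT a OR NOT c) AND (NOT b OR NOT a) AND c AND b

NOT (NOT NOT ((a AND (c OR NOT b OR NOT a)) OR (b AND a)) OR NOT c) AND b
≡ NOT NOT NOT ((a AND (c OR NOT b OR NOT a)) OR (b AND a)) AND NOT NOT c AND b
≡ NOT ((a AND (c OR NOT b OR NOT a)) OR (b AND a)) AND NOT NOT c AND b
≡ NOT (a AND (c OR NOT b OR NOT a)) AND NOT (b AND a) AND NOT NOT c AND b
≡ (NOT a OR NOT (c OR NOT b OR NOT a)) AND NOT (b AND a) AND NOT NOT c AND b
≡ (NOT a OR (NOT c AND NOT NOT b AND NOT NOT a)) AND NOT (b AND a) AND NOT NOT c AND b
≡ (NOT a OR (NOT c AND b AND NOT NOT a)) AND NOT (b AND a) AND NOT NOT c AND b
≡ (NOT a OR (NOT c AND b AND a)) AND NOT (b AND a) AND NOT NOT c AND b
≡ (NOT a OR (NOT c AND b AND a)) AND (NOT b OR NOT a) AND NOT NOT c AND b
≡ (NOT a OR (NOT c AND b AND a)) AND (NOT b OR NOT a) AND c AND b
≡ (NOT a OR NOT c) AND (NOT a OR b) AND (NOT a OR a) AND (NOT b OR NOT a) AND c AND b
≡ (NOT a OR NOT c) AND (NOT b OR NOT a) AND c AND b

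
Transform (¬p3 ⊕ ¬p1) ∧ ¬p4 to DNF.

(¬p3 ⊕ ¬p1) ∧ ¬p4
= ((¬p3 ∧ ¬¬p1) ∨ (¬¬p3 ∧ ¬p1)) ∧ ¬p4
= ((¬p3 ∧ p1) ∨ (¬¬p3 ∧ ¬p1)) ∧ ¬p4
= ((¬p3 ∧ p1) ∨ (p3 ∧ ¬p1)) ∧ ¬p4
= (¬p3 ∧ p1 ∧ ¬p4) ∨ (p3 ∧ ¬p1 ∧ ¬p4)

(¬p3 ∧ p1 ∧ ¬p4) ∨ (p3 ∧ ¬p1 ∧ ¬p4)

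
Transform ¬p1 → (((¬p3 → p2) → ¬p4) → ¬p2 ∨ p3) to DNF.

¬p1 → (((¬p3 → p2) → ¬p4) → ¬p2 ∨ p3)
≡ ¬¬p1 ∨ (((¬p3 → p2) → ¬p4) → ¬p2 ∨ p3)   (eliminate →)
≡ ¬¬p1 ∨ ¬((¬p3 → p2) → ¬p4) ∨ ¬p2 ∨ p3   (eliminate →)
≡ ¬¬p1 ∨ ¬(¬(¬p3 → p2) ∨ ¬p4) ∨ ¬p2 ∨ p3   (eliminate →)
≡ ¬¬p1 ∨ ¬(¬(¬¬p3 ∨ p2) ∨ ¬p4) ∨ ¬p2 ∨ p3   (eliminate →)
≡ p1 ∨ ¬(¬(¬¬p3 ∨ p2) ∨ ¬p4) ∨ ¬p2 ∨ p3   (double negation)
≡ p1 ∨ ¬¬(¬¬p3 ∨ p2) ∧ ¬¬p4 ∨ ¬p2 ∨ p3   (De Morgan)
≡ p1 ∨ (¬¬p3 ∨ p2) ∧ ¬¬p4 ∨ ¬p2 ∨ p3   (double negation)
≡ p1 ∨ (p3 ∨ p2) ∧ ¬¬p4 ∨ ¬p2 ∨ p3   (double negation)
≡ p1 ∨ (p3 ∨ p2) ∧ p4 ∨ ¬p2 ∨ p3   (double negation)
≡ p1 ∨ p3 ∧ p4 ∨ p2 ∧ p4 ∨ ¬p2 ∨ p3   (distribute ∧ over ∨)
≡ p1 ∨ p2 ∧ p4 ∨ ¬p2 ∨ p3   (simplify)

p1 ∨ p2 ∧ p4 ∨ ¬p2 ∨ p3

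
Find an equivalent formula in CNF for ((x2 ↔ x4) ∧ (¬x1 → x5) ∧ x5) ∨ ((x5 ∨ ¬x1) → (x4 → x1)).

((x2 ↔ x4) ∧ (¬x1 → x5) ∧ x5) ∨ ((x5 ∨ ¬x1) → (x4 → x1))
⇔ ((x2 → x4) ∧ (x4 → x2) ∧ (¬x1 → x5) ∧ x5) ∨ ((x5 ∨ ¬x1) → (x4 → x1))   [eliminate ↔]
⇔ ((¬x2 ∨ x4) ∧ (x4 → x2) ∧ (¬x1 → x5) ∧ x5) ∨ ((x5 ∨ ¬x1) → (x4 → x1))   [eliminate →]
⇔ ((¬x2 ∨ x4) ∧ (¬x4 ∨ x2) ∧ (¬x1 → x5) ∧ x5) ∨ ((x5 ∨ ¬x1) → (x4 → x1))   [eliminate →]
⇔ ((¬x2 ∨ x4) ∧ (¬x4 ∨ x2) ∧ (¬¬x1 ∨ x5) ∧ x5) ∨ ((x5 ∨ ¬x1) → (x4 → x1))   [eliminate →]
⇔ ((¬x2 ∨ x4) ∧ (¬x4 ∨ x2) ∧ (¬¬x1 ∨ x5) ∧ x5) ∨ ¬(x5 ∨ ¬x1) ∨ (x4 → x1)   [eliminate →]
⇔ ((¬x2 ∨ x4) ∧ (¬x4 ∨ x2) ∧ (¬¬x1 ∨ x5) ∧ x5) ∨ ¬(x5 ∨ ¬x1) ∨ ¬x4 ∨ x1   [eliminate →]
⇔ ((¬x2 ∨ x4) ∧ (¬x4 ∨ x2) ∧ (x1 ∨ x5) ∧ x5) ∨ ¬(x5 ∨ ¬x1) ∨ ¬x4 ∨ x1   [double negation]
⇔ ((¬x2 ∨ x4) ∧ (¬x4 ∨ x2) ∧ (x1 ∨ x5) ∧ x5) ∨ (¬x5 ∧ ¬¬x1) ∨ ¬x4 ∨ x1   [De Morgan]
⇔ ((¬x2 ∨ x4) ∧ (¬x4 ∨ x2) ∧ (x1 ∨ x5) ∧ x5) ∨ (¬x5 ∧ x1) ∨ ¬x4 ∨ x1   [double negation]
⇔ (¬x2 ∨ x4 ∨ ¬x5 ∨ ¬x4 ∨ x1) ∧ (¬x2 ∨ x4 ∨ x1 ∨ ¬x4 ∨ x1) ∧ (¬x4 ∨ x2 ∨ ¬x5 ∨ ¬x4 ∨ x1) ∧ (¬x4 ∨ x2 ∨ x1 ∨ ¬x4 ∨ x1) ∧ (x1 ∨ x5 ∨ ¬x5 ∨ ¬x4 ∨ x1) ∧ (x1 ∨ x5 ∨ x1 ∨ ¬x4 ∨ x1) ∧ (x5 ∨ ¬x5 ∨ ¬x4 ∨ x1) ∧ (x5 ∨ x1 ∨ ¬x4 ∨ x1)   [distribute ∨ over ∧]
⇔ (¬x4 ∨ x2 ∨ x1) ∧ (x1 ∨ x5 ∨ ¬x4)   [simplify]

(¬x4 ∨ x2 ∨ x1) ∧ (x1 ∨ x5 ∨ ¬x4)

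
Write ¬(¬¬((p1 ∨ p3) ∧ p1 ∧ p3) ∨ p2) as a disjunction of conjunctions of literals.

¬(¬¬((p1 ∨ p3) ∧ p1 ∧ p3) ∨ p2)
≡ ¬¬¬((p1 ∨ p3) ∧ p1 ∧ p3) ∧ ¬p2   (De Morgan)
≡ ¬((p1 ∨ p3) ∧ p1 ∧ p3) ∧ ¬p2   (double negation)
≡ (¬(p1 ∨ p3) ∨ ¬p1 ∨ ¬p3) ∧ ¬p2   (De Morgan)
≡ ((¬p1 ∧ ¬p3) ∨ ¬p1 ∨ ¬p3) ∧ ¬p2   (De Morgan)
≡ (¬p1 ∧ ¬p3 ∧ ¬p2) ∨ (¬p1 ∧ ¬p2) ∨ (¬p3 ∧ ¬p2)   (distribute ∧ over ∨)
≡ (¬p1 ∧ ¬p2) ∨ (¬p3 ∧ ¬p2)   (simplify)

(¬p1 ∧ ¬p2) ∨ (¬p3 ∧ ¬p2)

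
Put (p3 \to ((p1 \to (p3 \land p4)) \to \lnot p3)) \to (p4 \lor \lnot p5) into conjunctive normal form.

(p3 \to ((p1 \to (p3 \land p4)) \to \lnot p3)) \to (p4 \lor \lnot p5)
= \lnot (p3 \to ((p1 \to (p3 \land p4)) \to \lnot p3)) \lor p4 \lor \lnot p5
= \lnot (\lnot p3 \lor ((p1 \to (p3 \land p4)) \to \lnot p3)) \lor p4 \lor \lnot p5
= \lnot (\lnot p3 \lor \lnot (p1 \to (p3 \land p4)) \lor \lnot p3) \lor p4 \lor \lnot p5
= \lnot (\lnot p3 \lor \lnot (\lnot p1 \lor (p3 \land p4)) \lor \lnot p3) \lor p4 \lor \lnot p5
= (\lnot \lnot p3 \land \lnot \lnot (\lnot p1 \lor (p3 \land p4)) \land \lnot \lnot p3) \lor p4 \lor \lnot p5
= (p3 \land \lnot \lnot (\lnot p1 \lor (p3 \land p4)) \land \lnot \lnot p3) \lor p4 \lor \lnot p5
= (p3 \land (\lnot p1 \lor (p3 \land p4)) \land \lnot \lnot p3) \lor p4 \lor \lnot p5
= (p3 \land (\lnot p1 \lor (p3 \land p4)) \land p3) \lor p4 \lor \lnot p5
= (p3 \lor p4 \lor \lnot p5) \land (\lnot p1 \lor p3 \lor p4 \lor \lnot p5) \land (\lnot p1 \lor p4 \lor p4 \lor \lnot p5) \land (p3 \lor p4 \lor \lnot p5)
= (p3 \lor p4 \lor \lnot p5) \land (\lnot p1 \lor p4 \lor \lnot p5)

(p3 \lor p4 \lor \lnot p5) \land (\lnot p1 \lor p4 \lor \lnot p5)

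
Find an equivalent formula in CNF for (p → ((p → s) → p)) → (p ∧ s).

p ∧ (¬p ∨ s)

(p → ((p → s) → p)) → (p ∧ s)
= ¬(p → ((p → s) → p)) ∨ (p ∧ s)   (eliminate →)
= ¬(¬p ∨ ((p → s) → p)) ∨ (p ∧ s)   (eliminate →)
= ¬(¬p ∨ ¬(p → s) ∨ p) ∨ (p ∧ s)   (eliminate →)
= ¬(¬p ∨ ¬(¬p ∨ s) ∨ p) ∨ (p ∧ s)   (eliminate →)
= (¬¬p ∧ ¬¬(¬p ∨ s) ∧ ¬p) ∨ (p ∧ s)   (De Morgan)
= (p ∧ ¬¬(¬p ∨ s) ∧ ¬p) ∨ (p ∧ s)   (double negation)
= (p ∧ (¬p ∨ s) ∧ ¬p) ∨ (p ∧ s)   (double negation)
= (p ∨ p) ∧ (p ∨ s) ∧ (¬p ∨ s ∨ p) ∧ (¬p ∨ s ∨ s) ∧ (¬p ∨ p) ∧ (¬p ∨ s)   (distribute ∨ over ∧)
= p ∧ (¬p ∨ s)   (simplify)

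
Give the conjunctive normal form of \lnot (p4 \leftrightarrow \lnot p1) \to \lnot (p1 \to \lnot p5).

(\lnot p4 \lor \lnot p1 \lor p5) \land (p1 \lor p4)

\lnot (p4 \leftrightarrow \lnot p1) \to \lnot (p1 \to \lnot p5)
≡ \lnot \lnot (p4 \leftrightarrow \lnot p1) \lor \lnot (p1 \to \lnot p5)   (eliminate \to)
≡ \lnot \lnot ((p4 \to \lnot p1) \land (\lnot p1 \to p4)) \lor \lnot (p1 \to \lnot p5)   (eliminate \leftrightarrow)
≡ \lnot \lnot ((\lnot p4 \lor \lnot p1) \land (\lnot p1 \to p4)) \lor \lnot (p1 \to \lnot p5)   (eliminate \to)
≡ \lnot \lnot ((\lnot p4 \lor \lnot p1) \land (\lnot \lnot p1 \lor p4)) \lor \lnot (p1 \to \lnot p5)   (eliminate \to)
≡ \lnot \lnot ((\lnot p4 \lor \lnot p1) \land (\lnot \lnot p1 \lor p4)) \lor \lnot (\lnot p1 \lor \lnot p5)   (eliminate \to)
≡ (\lnot p4 \lor \lnot p1) \land (\lnot \lnot p1 \lor p4) \lor \lnot (\lnot p1 \lor \lnot p5)   (double negation)
≡ (\lnot p4 \lor \lnot p1) \land (p1 \lor p4) \lor \lnot (\lnot p1 \lor \lnot p5)   (double negation)
≡ (\lnot p4 \lor \lnot p1) \land (p1 \lor p4) \lor \lnot \lnot p1 \land \lnot \lnot p5   (De Morgan)
≡ (\lnot p4 \lor \lnot p1) \land (p1 \lor p4) \lor p1 \land \lnot \lnot p5   (double negation)
≡ (\lnot p4 \lor \lnot p1) \land (p1 \lor p4) \lor p1 \land p5   (double negation)
≡ (\lnot p4 \lor \lnot p1 \lor p1) \land (\lnot p4 \lor \lnot p1 \lor p5) \land (p1 \lor p4 \lor p1) \land (p1 \lor p4 \lor p5)   (distribute \lor over \land)
≡ (\lnot p4 \lor \lnot p1 \lor p5) \land (p1 \lor p4)   (simplify)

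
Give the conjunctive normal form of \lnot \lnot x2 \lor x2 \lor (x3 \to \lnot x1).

\lnot \lnot x2 \lor x2 \lor (x3 \to \lnot x1)
≡ \lnot \lnot x2 \lor x2 \lor \lnot x3 \lor \lnot x1   [eliminate \to]
≡ x2 \lor x2 \lor \lnot x3 \lor \lnot x1   [double negation]
≡ x2 \lor \lnot x3 \lor \lnot x1   [simplify]

x2 \lor \lnot x3 \lor \lnot x1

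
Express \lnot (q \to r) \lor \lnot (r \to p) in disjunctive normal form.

\lnot (q \to r) \lor \lnot (r \to p)
≡ \lnot (\lnot q \lor r) \lor \lnot (r \to p)
≡ \lnot (\lnot q \lor r) \lor \lnot (\lnot r \lor p)
≡ (\lnot \lnot q \land \lnot r) \lor \lnot (\lnot r \lor p)
≡ (q \land \lnot r) \lor \lnot (\lnot r \lor p)
≡ (q \land \lnot r) \lor (\lnot \lnot r \land \lnot p)
≡ (q \land \lnot r) \lor (r \land \lnot p)

(q \land \lnot r) \lor (r \land \lnot p)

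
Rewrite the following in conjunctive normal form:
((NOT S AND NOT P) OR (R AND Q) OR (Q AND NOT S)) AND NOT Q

((NOT S AND NOT P) OR (R AND Q) OR (Q AND NOT S)) AND NOT Q
= (NOT S OR R OR Q) AND (NOT S OR R OR NOT S) AND (NOT S OR Q OR Q) AND (NOT S OR Q OR NOT S) AND (NOT P OR R OR Q) AND (NOT P OR R OR NOT S) AND (NOT P OR Q OR Q) AND (NOT P OR Q OR NOT S) AND NOT Q   — distribute OR over AND
= (NOT S OR R) AND (NOT S OR Q) AND (NOT P OR Q) AND NOT Q   — simplify

(NOT S OR R) AND (NOT S OR Q) AND (NOT P OR Q) AND NOT Q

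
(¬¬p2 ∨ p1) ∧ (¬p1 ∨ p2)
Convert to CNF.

(p2 ∨ p1) ∧ (¬p1 ∨ p2)

(¬¬p2 ∨ p1) ∧ (¬p1 ∨ p2)
≡ (p2 ∨ p1) ∧ (¬p1 ∨ p2)   [double negation]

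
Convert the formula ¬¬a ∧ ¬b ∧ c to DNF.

a ∧ ¬b ∧ c

¬¬a ∧ ¬b ∧ c
⇔ a ∧ ¬b ∧ c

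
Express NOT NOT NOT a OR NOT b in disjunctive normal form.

NOT a OR NOT b

NOT NOT NOT a OR NOT b
⇔ NOT a OR NOT b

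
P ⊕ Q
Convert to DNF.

P ⊕ Q
⇔ (P ∧ ¬Q) ∨ (¬P ∧ Q)

(P ∧ ¬Q) ∨ (¬P ∧ Q)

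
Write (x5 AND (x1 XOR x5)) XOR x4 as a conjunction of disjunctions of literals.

(x5 AND (x1 XOR x5)) XOR x4
≡ ((x5 AND (x1 XOR x5)) OR x4) AND NOT (x5 AND (x1 XOR x5) AND x4)   [expand XOR]
≡ ((x5 AND (x1 OR x5) AND NOT (x1 AND x5)) OR x4) AND NOT (x5 AND (x1 XOR x5) AND x4)   [expand XOR]
≡ ((x5 AND (x1 OR x5) AND NOT (x1 AND x5)) OR x4) AND NOT (x5 AND (x1 OR x5) AND NOT (x1 AND x5) AND x4)   [expand XOR]
≡ ((x5 AND (x1 OR x5) AND (NOT x1 OR NOT x5)) OR x4) AND NOT (x5 AND (x1 OR x5) AND NOT (x1 AND x5) AND x4)   [De Morgan]
≡ ((x5 AND (x1 OR x5) AND (NOT x1 OR NOT x5)) OR x4) AND (NOT x5 OR NOT (x1 OR x5) OR NOT NOT (x1 AND x5) OR NOT x4)   [De Morgan]
≡ ((x5 AND (x1 OR x5) AND (NOT x1 OR NOT x5)) OR x4) AND (NOT x5 OR (NOT x1 AND NOT x5) OR NOT NOT (x1 AND x5) OR NOT x4)   [De Morgan]
≡ ((x5 AND (x1 OR x5) AND (NOT x1 OR NOT x5)) OR x4) AND (NOT x5 OR (NOT x1 AND NOT x5) OR (x1 AND x5) OR NOT x4)   [double negation]
≡ (x5 OR x4) AND (x1 OR x5 OR x4) AND (NOT x1 OR NOT x5 OR x4) AND (NOT x5 OR NOT x1 OR x1 OR NOT x4) AND (NOT x5 OR NOT x1 OR x5 OR NOT x4) AND (NOT x5 OR NOT x5 OR x1 OR NOT x4) AND (NOT x5 OR NOT x5 OR x5 OR NOT x4)   [distribute OR over AND]
≡ (x5 OR x4) AND (NOT x1 OR NOT x5 OR x4) AND (NOT x5 OR x1 OR NOT x4)   [simplify]

(x5 OR x4) AND (NOT x1 OR NOT x5 OR x4) AND (NOT x5 OR x1 OR NOT x4)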